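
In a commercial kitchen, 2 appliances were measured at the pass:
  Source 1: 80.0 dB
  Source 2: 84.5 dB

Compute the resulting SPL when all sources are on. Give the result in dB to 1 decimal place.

Sum in the linear (power) domain: Σ 10^(Lᵢ/10) = 10^(80.0/10) + 10^(84.5/10) = 3.818e+08.
Back to dB: 10·log₁₀ Σ = 85.8 dB.

85.8 dB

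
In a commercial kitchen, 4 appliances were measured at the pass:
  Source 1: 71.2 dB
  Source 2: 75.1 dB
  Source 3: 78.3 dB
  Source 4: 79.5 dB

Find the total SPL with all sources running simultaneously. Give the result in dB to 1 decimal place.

Sum in the linear (power) domain: Σ 10^(Lᵢ/10) = 10^(71.2/10) + 10^(75.1/10) + 10^(78.3/10) + 10^(79.5/10) = 2.023e+08.
Back to dB: 10·log₁₀ Σ = 83.1 dB.

83.1 dB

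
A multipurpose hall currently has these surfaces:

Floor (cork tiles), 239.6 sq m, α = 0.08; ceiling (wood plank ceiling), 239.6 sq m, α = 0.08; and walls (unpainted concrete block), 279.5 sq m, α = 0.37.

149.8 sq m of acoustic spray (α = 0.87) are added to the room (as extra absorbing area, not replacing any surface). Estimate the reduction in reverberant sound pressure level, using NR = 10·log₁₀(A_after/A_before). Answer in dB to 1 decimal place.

2.8 dB

Summing Sᵢαᵢ: 19.168 + 19.168 + 103.415 → A_before = 141.751 sabins.
Treatment contributes 149.8·0.87 = 130.326 sabins.
A_after = 141.751 + 130.326 = 272.077 sabins.
NR = 10·log₁₀(272.077/141.751) = 2.8 dB.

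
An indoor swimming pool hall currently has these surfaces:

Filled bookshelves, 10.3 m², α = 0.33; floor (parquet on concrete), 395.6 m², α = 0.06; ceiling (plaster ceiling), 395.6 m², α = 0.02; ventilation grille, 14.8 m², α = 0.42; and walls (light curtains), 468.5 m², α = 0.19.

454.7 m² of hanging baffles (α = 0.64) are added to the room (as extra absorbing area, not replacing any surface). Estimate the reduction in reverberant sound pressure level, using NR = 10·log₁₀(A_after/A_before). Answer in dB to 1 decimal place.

5.1 dB

A_before = Σ Sᵢαᵢ = 10.3*0.33 + 395.6*0.06 + 395.6*0.02 + 14.8*0.42 + 468.5*0.19 = 130.278 sabins.
Added absorption = 454.7 × 0.64 = 291.008 sabins.
New total A_after = 421.286 sabins.
Reduction = 10 log₁₀(A_after/A_before) = 10 log₁₀(3.2337) = 5.1 dB.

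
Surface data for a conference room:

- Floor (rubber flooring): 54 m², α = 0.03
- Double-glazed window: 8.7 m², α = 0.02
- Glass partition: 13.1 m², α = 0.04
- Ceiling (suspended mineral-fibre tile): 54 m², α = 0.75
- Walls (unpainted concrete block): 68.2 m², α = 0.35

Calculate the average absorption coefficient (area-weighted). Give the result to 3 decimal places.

S = Σ Sᵢ = 54 + 8.7 + 13.1 + 54 + 68.2 = 198.0 m².
Σ(Sᵢαᵢ) = 54×0.03 + 8.7×0.02 + 13.1×0.04 + 54×0.75 + 68.2×0.35 = 66.688.
ᾱ = 66.688 / 198.0 = 0.337.

0.337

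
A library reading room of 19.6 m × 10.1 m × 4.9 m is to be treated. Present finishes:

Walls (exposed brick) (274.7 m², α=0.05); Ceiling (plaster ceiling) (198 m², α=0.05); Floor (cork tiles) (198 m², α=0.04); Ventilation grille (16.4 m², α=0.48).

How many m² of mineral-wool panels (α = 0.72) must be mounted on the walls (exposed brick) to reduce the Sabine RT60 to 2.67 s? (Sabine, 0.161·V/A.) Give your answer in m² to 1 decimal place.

28.5

Equivalent absorption area: A₁ = 274.7*0.05 + 198*0.05 + 198*0.04 + 16.4*0.48 = 39.427 m².
Required A₂ = 0.161·970.004/2.67 = 58.491 sabins.
Absorption to add: 58.491 − 39.427 = 19.064 sabins.
Net gain per m²: Δα = 0.72 − 0.05 = 0.67.
Panel area = 19.064 / 0.67 = 28.5 m².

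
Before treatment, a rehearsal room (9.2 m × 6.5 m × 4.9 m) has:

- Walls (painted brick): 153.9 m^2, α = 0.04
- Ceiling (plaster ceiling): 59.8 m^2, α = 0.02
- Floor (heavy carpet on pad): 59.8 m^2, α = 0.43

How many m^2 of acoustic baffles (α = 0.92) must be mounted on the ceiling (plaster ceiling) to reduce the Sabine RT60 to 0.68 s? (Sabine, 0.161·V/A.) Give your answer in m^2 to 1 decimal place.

40.3

Equivalent absorption area: A₁ = 153.9*0.04 + 59.8*0.02 + 59.8*0.43 = 33.066 m^2.
Required A₂ = 0.161·293.02/0.68 = 69.377 sabins.
Absorption to add: 69.377 − 33.066 = 36.311 sabins.
Net gain per m^2: Δα = 0.92 − 0.02 = 0.90.
Panel area = 36.311 / 0.90 = 40.3 m^2.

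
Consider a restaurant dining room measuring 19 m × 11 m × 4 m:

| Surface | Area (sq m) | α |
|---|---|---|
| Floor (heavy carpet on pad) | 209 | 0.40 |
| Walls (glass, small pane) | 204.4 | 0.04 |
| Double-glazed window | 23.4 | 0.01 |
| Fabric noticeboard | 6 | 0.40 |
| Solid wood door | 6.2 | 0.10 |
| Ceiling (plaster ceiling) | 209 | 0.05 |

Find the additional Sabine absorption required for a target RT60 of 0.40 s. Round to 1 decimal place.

231.0 sabins

Equivalent absorption area: A₁ = 209×0.40 + 204.4×0.04 + 23.4×0.01 + 6×0.40 + 6.2×0.10 + 209×0.05 = 105.480 sq m.
V = 836 m³. Required absorption A₂ = 0.161 × 836 / 0.40 = 336.490 sabins.
Additional absorption ΔA = 336.490 − 105.480 = 231.0 sabins.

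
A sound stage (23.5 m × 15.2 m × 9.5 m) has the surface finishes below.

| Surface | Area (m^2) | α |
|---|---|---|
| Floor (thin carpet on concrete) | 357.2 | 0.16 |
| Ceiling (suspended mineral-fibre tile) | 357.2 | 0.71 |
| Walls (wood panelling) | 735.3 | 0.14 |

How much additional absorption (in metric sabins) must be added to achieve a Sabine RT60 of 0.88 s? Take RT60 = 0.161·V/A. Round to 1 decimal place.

207.1 sabins

A₁ = Σ Sᵢαᵢ = 357.2×0.16 + 357.2×0.71 + 735.3×0.14 = 413.706 sabins.
Target A₂ = 0.161·3393.4/0.88 = 620.838 sabins (V = 3393.4 m³).
ΔA = A₂ − A₁ = 620.838 − 413.706 = 207.1 sabins.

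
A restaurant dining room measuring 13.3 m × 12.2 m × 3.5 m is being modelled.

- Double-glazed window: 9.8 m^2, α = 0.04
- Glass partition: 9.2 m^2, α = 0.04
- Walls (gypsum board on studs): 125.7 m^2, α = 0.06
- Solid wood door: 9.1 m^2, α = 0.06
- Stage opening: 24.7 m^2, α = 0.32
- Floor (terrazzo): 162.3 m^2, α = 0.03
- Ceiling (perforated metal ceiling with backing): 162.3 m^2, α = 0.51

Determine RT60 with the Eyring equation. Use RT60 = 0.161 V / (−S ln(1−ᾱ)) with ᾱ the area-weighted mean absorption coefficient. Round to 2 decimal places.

0.78 s

S = Σ Sᵢ = 503.1 m^2.
Absorption A = 9.8×0.04 + 9.2×0.04 + 125.7×0.06 + 9.1×0.06 + 24.7×0.32 + 162.3×0.03 + 162.3×0.51 = 104.394 sabins.
ᾱ = 104.394 / 503.1 = 0.2075.
−S·ln(1−ᾱ) = −503.1 × ln(1 − 0.2075) = 117.002.
V = 13.3 × 12.2 × 3.5 = 567.91 m³.
RT60 = 0.161 × 567.91 / 117.002 = 0.78 s.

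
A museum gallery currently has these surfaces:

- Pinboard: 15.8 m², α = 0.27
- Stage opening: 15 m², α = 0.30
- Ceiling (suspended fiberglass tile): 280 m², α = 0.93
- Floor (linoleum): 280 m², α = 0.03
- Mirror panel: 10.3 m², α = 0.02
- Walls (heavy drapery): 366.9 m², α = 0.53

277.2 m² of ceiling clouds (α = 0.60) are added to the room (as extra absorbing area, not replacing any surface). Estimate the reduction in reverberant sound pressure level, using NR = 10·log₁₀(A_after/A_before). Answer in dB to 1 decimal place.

A_before = Σ Sᵢαᵢ = 15.8×0.27 + 15×0.30 + 280×0.93 + 280×0.03 + 10.3×0.02 + 366.9×0.53 = 472.229 sabins.
Treatment contributes 277.2·0.60 = 166.320 sabins.
New total A_after = 638.549 sabins.
NR = 10·log₁₀(638.549/472.229) = 1.3 dB.

1.3 dB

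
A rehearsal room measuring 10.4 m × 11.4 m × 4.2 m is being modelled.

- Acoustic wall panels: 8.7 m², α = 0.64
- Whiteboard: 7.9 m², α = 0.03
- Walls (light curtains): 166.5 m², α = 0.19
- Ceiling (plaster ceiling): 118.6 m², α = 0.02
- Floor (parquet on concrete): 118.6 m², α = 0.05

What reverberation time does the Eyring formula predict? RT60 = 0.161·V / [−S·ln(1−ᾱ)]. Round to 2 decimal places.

1.66 sec

Total surface area S = 8.7 + 7.9 + 166.5 + 118.6 + 118.6 = 420.3 m².
Σ(Sᵢαᵢ) = 8.7·0.64 + 7.9·0.03 + 166.5·0.19 + 118.6·0.02 + 118.6·0.05 = 45.742.
Mean coefficient ᾱ = A/S = 0.1088.
−S·ln(1−ᾱ) = −420.3 × ln(1 − 0.1088) = 48.413.
V = 10.4 × 11.4 × 4.2 = 497.952 m³.
RT60 = 0.161 × 497.952 / 48.413 = 1.66 s.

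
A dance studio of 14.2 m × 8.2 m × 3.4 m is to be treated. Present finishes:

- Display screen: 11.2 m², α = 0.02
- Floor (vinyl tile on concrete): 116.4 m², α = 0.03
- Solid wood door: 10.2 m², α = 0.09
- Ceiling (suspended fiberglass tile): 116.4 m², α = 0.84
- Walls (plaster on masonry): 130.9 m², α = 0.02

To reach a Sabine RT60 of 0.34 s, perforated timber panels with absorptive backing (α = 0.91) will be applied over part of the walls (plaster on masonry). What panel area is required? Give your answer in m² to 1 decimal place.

A₁ = Σ Sᵢαᵢ = 11.2*0.02 + 116.4*0.03 + 10.2*0.09 + 116.4*0.84 + 130.9*0.02 = 105.028 sabins.
Required A₂ = 0.161·395.896/0.34 = 187.468 sabins.
Absorption to add: 187.468 − 105.028 = 82.440 sabins.
Each m² of panel replacing the walls (plaster on masonry) adds (0.91 − 0.02) = 0.89 sabins.
Area = ΔA/Δα = 82.440/0.89 = 92.6 m².

92.6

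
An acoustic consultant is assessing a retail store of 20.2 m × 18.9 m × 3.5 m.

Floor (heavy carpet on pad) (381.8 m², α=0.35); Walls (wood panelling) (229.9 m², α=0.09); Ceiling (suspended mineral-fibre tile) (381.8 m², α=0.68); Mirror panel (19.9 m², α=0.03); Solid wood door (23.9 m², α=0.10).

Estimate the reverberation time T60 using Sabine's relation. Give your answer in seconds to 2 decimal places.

Summing Sᵢαᵢ: 133.630 + 20.691 + 259.624 + 0.597 + 2.390 → A = 416.932 sabins.
V = 20.2·18.9·3.5 = 1336.23 m³.
RT60 = 0.161 · V / A = 0.161 × 1336.23 / 416.932 = 0.52 s.

0.52 s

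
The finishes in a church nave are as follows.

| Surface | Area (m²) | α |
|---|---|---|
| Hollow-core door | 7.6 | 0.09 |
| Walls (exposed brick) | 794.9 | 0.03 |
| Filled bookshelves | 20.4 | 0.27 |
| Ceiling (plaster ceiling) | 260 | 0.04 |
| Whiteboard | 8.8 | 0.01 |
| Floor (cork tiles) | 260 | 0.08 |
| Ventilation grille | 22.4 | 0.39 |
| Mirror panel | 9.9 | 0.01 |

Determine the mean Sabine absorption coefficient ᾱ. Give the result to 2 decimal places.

S = Σ Sᵢ = 7.6 + 794.9 + 20.4 + 260 + 8.8 + 260 + 22.4 + 9.9 = 1384.0 m².
Weighted sum Σ Sα = 70.162.
ᾱ = A/S = 0.05.

0.05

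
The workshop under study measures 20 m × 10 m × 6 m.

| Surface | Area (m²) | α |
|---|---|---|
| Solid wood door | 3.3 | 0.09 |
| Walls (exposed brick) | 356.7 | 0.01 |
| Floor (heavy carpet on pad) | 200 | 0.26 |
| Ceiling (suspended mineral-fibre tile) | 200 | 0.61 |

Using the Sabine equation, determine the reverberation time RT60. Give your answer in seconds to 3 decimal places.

Total absorption A = 3.3×0.09 + 356.7×0.01 + 200×0.26 + 200×0.61
  = 0.297 + 3.567 + 52.000 + 122.000 = 177.864 m² sabins.
V = 20·10·6 = 1200 m³.
T = 0.161 V/A = 0.161·1200/177.864 = 1.086 s.

1.086 s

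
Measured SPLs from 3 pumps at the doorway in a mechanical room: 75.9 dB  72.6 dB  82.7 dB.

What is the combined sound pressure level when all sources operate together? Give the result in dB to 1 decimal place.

83.9 dB

Converting to relative power and adding: 10^(75.9/10) + 10^(72.6/10) + 10^(82.7/10) = 2.433e+08.
L_total = 10·log₁₀(2.433e+08) = 83.9 dB.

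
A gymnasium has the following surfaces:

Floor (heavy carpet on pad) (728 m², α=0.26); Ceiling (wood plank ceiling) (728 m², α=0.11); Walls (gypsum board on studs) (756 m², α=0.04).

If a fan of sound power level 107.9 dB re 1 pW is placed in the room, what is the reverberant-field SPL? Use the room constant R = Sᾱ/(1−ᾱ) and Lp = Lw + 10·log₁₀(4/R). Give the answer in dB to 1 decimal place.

88.5 dB

Σ(Sᵢαᵢ) = 728×0.26 + 728×0.11 + 756×0.04 = 299.600; total area S = 2212.0 m².
ᾱ = 0.1354, so room constant R = A/(1−ᾱ) = 346.519 m².
Lp = 107.9 + 10·log₁₀(4/346.519) = 107.9 + (-19.38) = 88.5 dB.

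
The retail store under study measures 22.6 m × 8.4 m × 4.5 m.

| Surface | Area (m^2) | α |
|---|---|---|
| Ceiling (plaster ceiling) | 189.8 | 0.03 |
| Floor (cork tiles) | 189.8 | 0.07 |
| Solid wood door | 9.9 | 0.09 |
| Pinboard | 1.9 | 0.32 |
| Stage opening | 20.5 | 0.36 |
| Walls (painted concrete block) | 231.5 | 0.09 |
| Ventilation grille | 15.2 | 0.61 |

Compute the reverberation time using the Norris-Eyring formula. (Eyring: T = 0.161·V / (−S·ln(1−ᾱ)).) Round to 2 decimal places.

2.27 s

Total surface area S = 189.8 + 189.8 + 9.9 + 1.9 + 20.5 + 231.5 + 15.2 = 658.6 m^2.
Σ(Sᵢαᵢ) = 189.8×0.03 + 189.8×0.07 + 9.9×0.09 + 1.9×0.32 + 20.5×0.36 + 231.5×0.09 + 15.2×0.61 = 57.966.
ᾱ = 57.966 / 658.6 = 0.0880.
−S·ln(1−ᾱ) = −658.6 × ln(1 − 0.0880) = 60.667.
V = 22.6 × 8.4 × 4.5 = 854.28 m³.
RT60 = 0.161 × 854.28 / 60.667 = 2.27 s.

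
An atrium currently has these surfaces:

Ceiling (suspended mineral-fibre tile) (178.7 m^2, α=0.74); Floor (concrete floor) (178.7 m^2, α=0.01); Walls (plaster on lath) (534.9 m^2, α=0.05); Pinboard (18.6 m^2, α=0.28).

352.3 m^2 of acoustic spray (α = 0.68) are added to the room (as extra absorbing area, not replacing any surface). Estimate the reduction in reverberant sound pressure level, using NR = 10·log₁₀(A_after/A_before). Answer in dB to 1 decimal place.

Total absorption A_before = 178.7×0.74 + 178.7×0.01 + 534.9×0.05 + 18.6×0.28
  = 132.238 + 1.787 + 26.745 + 5.208 = 165.978 m^2 sabins.
Added absorption = 352.3 × 0.68 = 239.564 sabins.
New total A_after = 405.542 sabins.
NR = 10·log₁₀(405.542/165.978) = 3.9 dB.

3.9 dB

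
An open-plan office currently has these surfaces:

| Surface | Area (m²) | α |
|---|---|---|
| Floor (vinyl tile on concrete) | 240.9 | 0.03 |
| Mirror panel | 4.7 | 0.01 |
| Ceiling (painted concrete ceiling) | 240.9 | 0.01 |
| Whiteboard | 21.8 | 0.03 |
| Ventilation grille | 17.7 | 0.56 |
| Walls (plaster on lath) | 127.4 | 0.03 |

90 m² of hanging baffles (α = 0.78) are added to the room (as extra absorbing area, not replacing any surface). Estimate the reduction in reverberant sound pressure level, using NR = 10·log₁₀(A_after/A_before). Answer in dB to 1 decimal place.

5.9 dB

Total absorption A_before = 240.9*0.03 + 4.7*0.01 + 240.9*0.01 + 21.8*0.03 + 17.7*0.56 + 127.4*0.03
  = 7.227 + 0.047 + 2.409 + 0.654 + 9.912 + 3.822 = 24.071 m² sabins.
Added absorption = 90 × 0.78 = 70.200 sabins.
New total A_after = 94.271 sabins.
NR = 10·log₁₀(94.271/24.071) = 5.9 dB.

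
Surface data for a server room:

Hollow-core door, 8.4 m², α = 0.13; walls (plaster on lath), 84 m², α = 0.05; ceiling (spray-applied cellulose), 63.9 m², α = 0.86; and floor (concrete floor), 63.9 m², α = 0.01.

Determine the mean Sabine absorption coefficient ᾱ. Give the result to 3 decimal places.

0.276

S = Σ Sᵢ = 8.4 + 84 + 63.9 + 63.9 = 220.2 m².
A = 8.4·0.13 + 84·0.05 + 63.9·0.86 + 63.9·0.01 = 60.885 sabins.
ᾱ = A/S = 0.276.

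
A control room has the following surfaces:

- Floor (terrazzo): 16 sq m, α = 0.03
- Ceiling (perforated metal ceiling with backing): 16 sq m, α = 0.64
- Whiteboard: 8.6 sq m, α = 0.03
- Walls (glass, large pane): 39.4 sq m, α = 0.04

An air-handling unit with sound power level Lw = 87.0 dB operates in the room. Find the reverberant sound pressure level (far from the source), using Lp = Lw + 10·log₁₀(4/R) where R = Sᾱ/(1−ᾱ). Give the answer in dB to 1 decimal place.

A = 12.554 sabins; S = 80.0 sq m.
ᾱ = 12.554/80.0 = 0.1569; R = Sᾱ/(1−ᾱ) = 12.554/(1−0.1569) = 14.890 sq m.
Lp = 87.0 + 10·log₁₀(4/14.890) = 87.0 + (-5.71) = 81.3 dB.

81.3 dB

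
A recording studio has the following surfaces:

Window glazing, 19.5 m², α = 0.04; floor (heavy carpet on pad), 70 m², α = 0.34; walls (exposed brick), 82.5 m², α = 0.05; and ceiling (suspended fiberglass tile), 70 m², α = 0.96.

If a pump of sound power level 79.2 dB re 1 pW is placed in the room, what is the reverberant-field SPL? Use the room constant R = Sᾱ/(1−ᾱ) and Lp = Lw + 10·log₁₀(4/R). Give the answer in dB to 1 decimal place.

63.2 dB

Σ(Sᵢαᵢ) = 19.5×0.04 + 70×0.34 + 82.5×0.05 + 70×0.96 = 95.905; total area S = 242.0 m².
ᾱ = 0.3963, so room constant R = A/(1−ᾱ) = 158.862 m².
Lp = 79.2 + 10·log₁₀(4/158.862) = 79.2 + (-15.99) = 63.2 dB.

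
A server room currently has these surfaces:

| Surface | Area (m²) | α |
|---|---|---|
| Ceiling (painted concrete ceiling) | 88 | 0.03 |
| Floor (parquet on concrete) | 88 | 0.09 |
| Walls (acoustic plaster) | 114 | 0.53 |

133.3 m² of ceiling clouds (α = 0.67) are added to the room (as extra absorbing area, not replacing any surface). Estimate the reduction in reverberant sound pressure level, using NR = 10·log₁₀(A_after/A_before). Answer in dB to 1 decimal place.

3.5 dB

Total absorption A_before = 88*0.03 + 88*0.09 + 114*0.53
  = 2.640 + 7.920 + 60.420 = 70.980 m² sabins.
Added absorption = 133.3 × 0.67 = 89.311 sabins.
A_after = 70.980 + 89.311 = 160.291 sabins.
Reduction = 10 log₁₀(A_after/A_before) = 10 log₁₀(2.2583) = 3.5 dB.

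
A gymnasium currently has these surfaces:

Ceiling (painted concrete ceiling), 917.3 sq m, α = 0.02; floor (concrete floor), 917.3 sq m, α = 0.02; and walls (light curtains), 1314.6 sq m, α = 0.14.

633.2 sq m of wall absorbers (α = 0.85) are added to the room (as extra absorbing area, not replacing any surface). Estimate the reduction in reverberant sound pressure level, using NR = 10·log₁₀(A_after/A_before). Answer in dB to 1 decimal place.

5.4 dB

Total absorption A_before = 917.3·0.02 + 917.3·0.02 + 1314.6·0.14
  = 18.346 + 18.346 + 184.044 = 220.736 sq m sabins.
Added absorption = 633.2 × 0.85 = 538.220 sabins.
New total A_after = 758.956 sabins.
NR = 10·log₁₀(758.956/220.736) = 5.4 dB.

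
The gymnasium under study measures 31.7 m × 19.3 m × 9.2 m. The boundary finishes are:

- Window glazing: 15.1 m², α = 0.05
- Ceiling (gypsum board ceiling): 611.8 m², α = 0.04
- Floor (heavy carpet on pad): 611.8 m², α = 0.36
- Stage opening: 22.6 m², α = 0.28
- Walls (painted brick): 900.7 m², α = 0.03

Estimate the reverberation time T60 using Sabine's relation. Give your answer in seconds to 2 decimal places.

Summing Sᵢαᵢ: 0.755 + 24.472 + 220.248 + 6.328 + 27.021 → A = 278.824 sabins.
Room volume: 5628.652 m³.
T = 0.161 V/A = 0.161·5628.652/278.824 = 3.25 s.

3.25 s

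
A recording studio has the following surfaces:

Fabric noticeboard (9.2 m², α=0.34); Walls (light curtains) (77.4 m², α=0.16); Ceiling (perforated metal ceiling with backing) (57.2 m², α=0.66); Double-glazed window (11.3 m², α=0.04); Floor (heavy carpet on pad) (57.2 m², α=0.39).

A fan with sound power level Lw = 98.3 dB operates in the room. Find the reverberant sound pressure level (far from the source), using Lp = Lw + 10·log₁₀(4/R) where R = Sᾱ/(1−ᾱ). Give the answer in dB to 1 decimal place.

83.6 dB

A = 76.024 sabins; S = 212.3 m².
ᾱ = 76.024/212.3 = 0.3581; R = Sᾱ/(1−ᾱ) = 76.024/(1−0.3581) = 118.436 m².
Lp = 98.3 + 10·log₁₀(4/118.436) = 98.3 + (-14.71) = 83.6 dB.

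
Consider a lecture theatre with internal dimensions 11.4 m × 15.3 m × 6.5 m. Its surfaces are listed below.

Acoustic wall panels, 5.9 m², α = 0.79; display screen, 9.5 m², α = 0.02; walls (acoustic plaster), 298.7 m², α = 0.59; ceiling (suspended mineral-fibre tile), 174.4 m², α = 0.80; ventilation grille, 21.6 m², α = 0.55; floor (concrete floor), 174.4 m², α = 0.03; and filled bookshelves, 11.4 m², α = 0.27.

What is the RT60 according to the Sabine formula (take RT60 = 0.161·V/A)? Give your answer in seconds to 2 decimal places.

Equivalent absorption area: A = 5.9*0.79 + 9.5*0.02 + 298.7*0.59 + 174.4*0.80 + 21.6*0.55 + 174.4*0.03 + 11.4*0.27 = 340.794 m².
V = 11.4·15.3·6.5 = 1133.73 m³.
T = 0.161 V/A = 0.161·1133.73/340.794 = 0.54 s.

0.54 s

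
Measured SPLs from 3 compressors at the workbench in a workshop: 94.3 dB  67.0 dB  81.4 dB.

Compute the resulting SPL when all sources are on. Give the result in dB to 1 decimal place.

94.5 dB

Sum in the linear (power) domain: Σ 10^(Lᵢ/10) = 10^(94.3/10) + 10^(67.0/10) + 10^(81.4/10) = 2.835e+09.
Combined level = 10 log₁₀(2.835e+09) = 94.5 dB.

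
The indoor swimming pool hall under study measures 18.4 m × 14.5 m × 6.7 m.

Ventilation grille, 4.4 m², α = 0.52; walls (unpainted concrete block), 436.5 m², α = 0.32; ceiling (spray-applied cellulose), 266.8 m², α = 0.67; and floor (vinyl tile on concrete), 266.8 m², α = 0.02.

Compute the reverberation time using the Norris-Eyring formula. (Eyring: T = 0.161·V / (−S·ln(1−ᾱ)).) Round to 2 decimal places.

S = Σ Sᵢ = 974.5 m².
Absorption A = 4.4×0.52 + 436.5×0.32 + 266.8×0.67 + 266.8×0.02 = 326.060 sabins.
Mean coefficient ᾱ = A/S = 0.3346.
−S·ln(1−ᾱ) = −974.5 × ln(1 − 0.3346) = 396.979.
V = 18.4 × 14.5 × 6.7 = 1787.56 m³.
T = 0.161·V/[−S·ln(1−ᾱ)] = 0.161·1787.56/396.979 = 0.72 s.

0.72 seconds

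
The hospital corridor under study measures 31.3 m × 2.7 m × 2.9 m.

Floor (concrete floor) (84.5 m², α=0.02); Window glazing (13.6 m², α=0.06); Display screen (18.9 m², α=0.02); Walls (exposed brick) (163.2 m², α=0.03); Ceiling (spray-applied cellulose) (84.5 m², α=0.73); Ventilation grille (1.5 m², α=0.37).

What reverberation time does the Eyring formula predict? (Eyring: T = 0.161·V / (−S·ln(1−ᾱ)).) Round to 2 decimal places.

0.51 s

Total surface area S = 84.5 + 13.6 + 18.9 + 163.2 + 84.5 + 1.5 = 366.2 m².
Absorption A = 84.5·0.02 + 13.6·0.06 + 18.9·0.02 + 163.2·0.03 + 84.5·0.73 + 1.5·0.37 = 70.020 sabins.
Mean coefficient ᾱ = A/S = 0.1912.
−S·ln(1−ᾱ) = −366.2 × ln(1 − 0.1912) = 77.709.
V = 31.3 × 2.7 × 2.9 = 245.079 m³.
RT60 = 0.161 × 245.079 / 77.709 = 0.51 s.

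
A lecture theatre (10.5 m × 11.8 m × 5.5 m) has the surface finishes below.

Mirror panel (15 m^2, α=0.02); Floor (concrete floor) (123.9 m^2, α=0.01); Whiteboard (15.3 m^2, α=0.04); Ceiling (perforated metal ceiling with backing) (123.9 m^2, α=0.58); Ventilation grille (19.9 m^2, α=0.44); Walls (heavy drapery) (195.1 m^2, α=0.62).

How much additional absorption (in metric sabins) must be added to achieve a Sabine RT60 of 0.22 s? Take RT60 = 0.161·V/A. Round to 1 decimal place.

Total absorption A₁ = 15*0.02 + 123.9*0.01 + 15.3*0.04 + 123.9*0.58 + 19.9*0.44 + 195.1*0.62
  = 0.300 + 1.239 + 0.612 + 71.862 + 8.756 + 120.962 = 203.731 m^2 sabins.
Target A₂ = 0.161·681.45/0.22 = 498.698 sabins (V = 681.45 m³).
Additional absorption ΔA = 498.698 − 203.731 = 295.0 sabins.

295.0 sabins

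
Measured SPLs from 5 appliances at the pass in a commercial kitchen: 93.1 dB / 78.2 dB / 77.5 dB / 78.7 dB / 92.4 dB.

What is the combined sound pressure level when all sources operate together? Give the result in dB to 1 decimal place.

96.0 dB

Converting to relative power and adding: 10^(93.1/10) + 10^(78.2/10) + 10^(77.5/10) + 10^(78.7/10) + 10^(92.4/10) = 3.976e+09.
Combined level = 10 log₁₀(3.976e+09) = 96.0 dB.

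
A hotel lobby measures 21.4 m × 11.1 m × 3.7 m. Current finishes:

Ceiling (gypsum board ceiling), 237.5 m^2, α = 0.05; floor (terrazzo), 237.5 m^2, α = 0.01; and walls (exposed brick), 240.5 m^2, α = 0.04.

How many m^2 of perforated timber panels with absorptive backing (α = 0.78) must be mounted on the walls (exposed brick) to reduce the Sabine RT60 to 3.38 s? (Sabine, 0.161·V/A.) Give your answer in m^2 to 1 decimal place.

Total absorption A₁ = 237.5*0.05 + 237.5*0.01 + 240.5*0.04
  = 11.875 + 2.375 + 9.620 = 23.870 m^2 sabins.
Required A₂ = 0.161·878.898/3.38 = 41.865 sabins.
ΔA needed = 41.865 − 23.870 = 17.995 sabins.
Net gain per m^2: Δα = 0.78 − 0.04 = 0.74.
Area = ΔA/Δα = 17.995/0.74 = 24.3 m^2.

24.3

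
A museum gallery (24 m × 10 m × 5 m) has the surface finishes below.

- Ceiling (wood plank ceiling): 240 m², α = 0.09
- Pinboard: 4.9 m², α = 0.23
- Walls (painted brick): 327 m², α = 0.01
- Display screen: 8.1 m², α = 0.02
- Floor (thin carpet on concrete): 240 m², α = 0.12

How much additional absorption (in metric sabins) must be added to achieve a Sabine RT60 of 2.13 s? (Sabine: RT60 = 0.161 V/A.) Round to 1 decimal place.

Total absorption A₁ = 240·0.09 + 4.9·0.23 + 327·0.01 + 8.1·0.02 + 240·0.12
  = 21.600 + 1.127 + 3.270 + 0.162 + 28.800 = 54.959 m² sabins.
Target A₂ = 0.161·1200/2.13 = 90.704 sabins (V = 1200 m³).
Additional absorption ΔA = 90.704 − 54.959 = 35.7 sabins.

35.7 sabins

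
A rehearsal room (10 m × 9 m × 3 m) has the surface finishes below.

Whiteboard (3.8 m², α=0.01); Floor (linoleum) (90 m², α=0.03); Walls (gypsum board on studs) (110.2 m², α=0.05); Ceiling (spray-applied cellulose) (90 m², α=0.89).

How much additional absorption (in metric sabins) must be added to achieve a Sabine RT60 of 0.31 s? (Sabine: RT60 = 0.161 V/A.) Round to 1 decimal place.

A₁ = Σ Sᵢαᵢ = 3.8·0.01 + 90·0.03 + 110.2·0.05 + 90·0.89 = 88.348 sabins.
For T = 0.31 s, need A₂ = 0.161·V/T = 0.161·270/0.31 = 140.226 sabins.
Shortfall: 140.226 − 88.348 = 51.9 sabins.

51.9 sabins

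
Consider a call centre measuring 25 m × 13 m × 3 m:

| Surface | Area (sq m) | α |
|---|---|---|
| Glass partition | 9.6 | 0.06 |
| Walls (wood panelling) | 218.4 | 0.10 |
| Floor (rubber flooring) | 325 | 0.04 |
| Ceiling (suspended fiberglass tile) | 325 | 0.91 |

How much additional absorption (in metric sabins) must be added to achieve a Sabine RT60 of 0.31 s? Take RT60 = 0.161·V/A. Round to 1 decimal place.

175.2 sabins

Total absorption A₁ = 9.6*0.06 + 218.4*0.10 + 325*0.04 + 325*0.91
  = 0.576 + 21.840 + 13.000 + 295.750 = 331.166 sq m sabins.
For T = 0.31 s, need A₂ = 0.161·V/T = 0.161·975/0.31 = 506.371 sabins.
Additional absorption ΔA = 506.371 − 331.166 = 175.2 sabins.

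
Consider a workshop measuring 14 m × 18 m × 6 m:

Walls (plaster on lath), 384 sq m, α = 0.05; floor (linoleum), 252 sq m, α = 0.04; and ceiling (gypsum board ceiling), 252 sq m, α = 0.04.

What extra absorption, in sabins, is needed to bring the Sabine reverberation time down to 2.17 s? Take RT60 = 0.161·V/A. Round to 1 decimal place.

72.8 sabins

Equivalent absorption area: A₁ = 384·0.05 + 252·0.04 + 252·0.04 = 39.360 sq m.
Target A₂ = 0.161·1512/2.17 = 112.181 sabins (V = 1512 m³).
ΔA = A₂ − A₁ = 112.181 − 39.360 = 72.8 sabins.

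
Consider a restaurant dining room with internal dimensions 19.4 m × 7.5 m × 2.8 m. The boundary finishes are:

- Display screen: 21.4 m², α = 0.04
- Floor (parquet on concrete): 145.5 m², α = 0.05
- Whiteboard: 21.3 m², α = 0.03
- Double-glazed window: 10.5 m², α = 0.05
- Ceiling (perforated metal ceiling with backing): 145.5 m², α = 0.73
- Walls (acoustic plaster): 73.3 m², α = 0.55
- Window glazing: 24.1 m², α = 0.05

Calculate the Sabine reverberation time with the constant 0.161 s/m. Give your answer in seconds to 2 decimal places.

Summing Sᵢαᵢ: 0.856 + 7.275 + 0.639 + 0.525 + 106.215 + 40.315 + 1.205 → A = 157.030 sabins.
Room volume: 407.4 m³.
RT60 = 0.161 · V / A = 0.161 × 407.4 / 157.030 = 0.42 s.

0.42 seconds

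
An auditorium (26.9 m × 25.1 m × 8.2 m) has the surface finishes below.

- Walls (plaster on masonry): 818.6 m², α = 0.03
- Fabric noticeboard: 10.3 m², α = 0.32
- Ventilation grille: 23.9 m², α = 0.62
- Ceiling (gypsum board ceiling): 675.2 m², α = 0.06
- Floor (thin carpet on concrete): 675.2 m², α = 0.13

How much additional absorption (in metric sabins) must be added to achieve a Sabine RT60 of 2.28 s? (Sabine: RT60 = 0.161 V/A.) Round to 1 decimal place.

A₁ = Σ Sᵢαᵢ = 818.6*0.03 + 10.3*0.32 + 23.9*0.62 + 675.2*0.06 + 675.2*0.13 = 170.960 sabins.
For T = 2.28 s, need A₂ = 0.161·V/T = 0.161·5536.558/2.28 = 390.959 sabins.
Additional absorption ΔA = 390.959 − 170.960 = 220.0 sabins.

220.0 sabins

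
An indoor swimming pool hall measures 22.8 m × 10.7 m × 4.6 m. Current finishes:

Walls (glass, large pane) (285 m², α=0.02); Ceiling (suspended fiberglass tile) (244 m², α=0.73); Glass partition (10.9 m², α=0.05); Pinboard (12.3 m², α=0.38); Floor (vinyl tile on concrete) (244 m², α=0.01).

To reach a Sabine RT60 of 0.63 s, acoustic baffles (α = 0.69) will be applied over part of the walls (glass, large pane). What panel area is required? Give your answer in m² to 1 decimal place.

142.3

Summing Sᵢαᵢ: 5.700 + 178.120 + 0.545 + 4.674 + 2.440 → A₁ = 191.479 sabins.
Required A₂ = 0.161·1122.216/0.63 = 286.789 sabins.
ΔA needed = 286.789 − 191.479 = 95.310 sabins.
Each m² of panel replacing the walls (glass, large pane) adds (0.69 − 0.02) = 0.67 sabins.
Area = ΔA/Δα = 95.310/0.67 = 142.3 m².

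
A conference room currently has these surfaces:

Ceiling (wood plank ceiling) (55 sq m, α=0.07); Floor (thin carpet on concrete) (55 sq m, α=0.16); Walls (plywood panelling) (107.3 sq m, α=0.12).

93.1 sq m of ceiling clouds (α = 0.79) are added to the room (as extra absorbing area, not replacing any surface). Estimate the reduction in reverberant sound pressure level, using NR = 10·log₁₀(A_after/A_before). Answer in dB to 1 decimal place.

Equivalent absorption area: A_before = 55*0.07 + 55*0.16 + 107.3*0.12 = 25.526 sq m.
Added absorption = 93.1 × 0.79 = 73.549 sabins.
A_after = 25.526 + 73.549 = 99.075 sabins.
Reduction = 10 log₁₀(A_after/A_before) = 10 log₁₀(3.8813) = 5.9 dB.

5.9 dB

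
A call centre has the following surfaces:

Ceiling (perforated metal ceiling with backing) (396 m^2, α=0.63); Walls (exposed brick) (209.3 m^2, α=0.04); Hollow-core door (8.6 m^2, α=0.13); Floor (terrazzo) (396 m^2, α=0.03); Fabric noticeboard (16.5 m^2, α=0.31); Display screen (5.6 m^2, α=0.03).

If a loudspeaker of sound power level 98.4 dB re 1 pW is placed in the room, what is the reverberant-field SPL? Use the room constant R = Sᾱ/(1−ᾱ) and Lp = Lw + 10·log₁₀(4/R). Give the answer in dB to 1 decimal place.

78.7 dB

A = 276.133 sabins; S = 1032.0 m^2.
ᾱ = 0.2676, so room constant R = A/(1−ᾱ) = 377.025 m^2.
Lp = Lw + 10 log₁₀(4/R) = 98.4 -19.74 = 78.7 dB.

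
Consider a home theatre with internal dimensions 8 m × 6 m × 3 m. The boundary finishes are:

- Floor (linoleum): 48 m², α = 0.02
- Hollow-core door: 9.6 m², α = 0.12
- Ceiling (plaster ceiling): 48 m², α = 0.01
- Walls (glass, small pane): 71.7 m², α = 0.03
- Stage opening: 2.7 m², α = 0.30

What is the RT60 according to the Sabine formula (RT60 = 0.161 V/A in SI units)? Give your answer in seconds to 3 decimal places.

4.175 s

Total absorption A = 48·0.02 + 9.6·0.12 + 48·0.01 + 71.7·0.03 + 2.7·0.30
  = 0.960 + 1.152 + 0.480 + 2.151 + 0.810 = 5.553 m² sabins.
Room volume: 144 m³.
RT60 = 0.161 · V / A = 0.161 × 144 / 5.553 = 4.175 s.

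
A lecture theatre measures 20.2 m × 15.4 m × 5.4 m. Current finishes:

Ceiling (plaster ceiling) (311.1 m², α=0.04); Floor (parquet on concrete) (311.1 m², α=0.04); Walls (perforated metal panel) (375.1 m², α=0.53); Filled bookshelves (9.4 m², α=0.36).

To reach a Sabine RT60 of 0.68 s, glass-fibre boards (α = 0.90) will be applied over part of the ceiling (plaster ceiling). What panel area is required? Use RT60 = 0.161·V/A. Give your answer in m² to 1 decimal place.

198.4

Total absorption A₁ = 311.1*0.04 + 311.1*0.04 + 375.1*0.53 + 9.4*0.36
  = 12.444 + 12.444 + 198.803 + 3.384 = 227.075 m² sabins.
V = 1679.832 m³. Target absorption A₂ = 0.161 × 1679.832 / 0.68 = 397.725 sabins.
Absorption to add: 397.725 − 227.075 = 170.650 sabins.
Each m² of panel replacing the ceiling (plaster ceiling) adds (0.90 − 0.04) = 0.86 sabins.
Panel area = 170.650 / 0.86 = 198.4 m².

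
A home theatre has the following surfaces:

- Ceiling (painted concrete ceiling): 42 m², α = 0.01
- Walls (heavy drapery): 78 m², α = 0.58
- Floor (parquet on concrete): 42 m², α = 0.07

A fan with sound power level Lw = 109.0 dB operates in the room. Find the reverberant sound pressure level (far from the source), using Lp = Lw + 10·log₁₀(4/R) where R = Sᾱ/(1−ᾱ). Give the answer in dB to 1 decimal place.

96.6 dB

A = 48.600 sabins; S = 162.0 m².
ᾱ = 0.3000, so room constant R = A/(1−ᾱ) = 69.429 m².
Lp = Lw + 10 log₁₀(4/R) = 109.0 -12.39 = 96.6 dB.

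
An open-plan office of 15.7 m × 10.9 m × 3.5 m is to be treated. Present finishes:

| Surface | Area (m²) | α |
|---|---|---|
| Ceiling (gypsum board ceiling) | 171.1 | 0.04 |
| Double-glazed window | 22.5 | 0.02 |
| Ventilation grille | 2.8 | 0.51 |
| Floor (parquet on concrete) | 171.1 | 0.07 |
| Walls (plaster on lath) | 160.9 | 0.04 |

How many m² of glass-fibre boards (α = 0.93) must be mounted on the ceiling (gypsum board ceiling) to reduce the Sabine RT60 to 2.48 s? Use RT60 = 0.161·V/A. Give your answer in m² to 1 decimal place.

Summing Sᵢαᵢ: 6.844 + 0.450 + 1.428 + 11.977 + 6.436 → A₁ = 27.135 sabins.
V = 598.955 m³. Target absorption A₂ = 0.161 × 598.955 / 2.48 = 38.884 sabins.
ΔA needed = 38.884 − 27.135 = 11.749 sabins.
Net gain per m²: Δα = 0.93 − 0.04 = 0.89.
Panel area = 11.749 / 0.89 = 13.2 m².

13.2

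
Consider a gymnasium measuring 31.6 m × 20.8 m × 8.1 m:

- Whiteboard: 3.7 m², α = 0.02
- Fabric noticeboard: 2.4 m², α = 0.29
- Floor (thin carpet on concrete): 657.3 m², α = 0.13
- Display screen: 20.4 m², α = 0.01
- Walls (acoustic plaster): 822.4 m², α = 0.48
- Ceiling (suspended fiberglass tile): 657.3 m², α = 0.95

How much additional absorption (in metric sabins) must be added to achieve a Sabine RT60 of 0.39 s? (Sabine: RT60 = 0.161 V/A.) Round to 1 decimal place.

Summing Sᵢαᵢ: 0.074 + 0.696 + 85.449 + 0.204 + 394.752 + 624.435 → A₁ = 1105.610 sabins.
For T = 0.39 s, need A₂ = 0.161·V/T = 0.161·5323.968/0.39 = 2197.843 sabins.
Additional absorption ΔA = 2197.843 − 1105.610 = 1092.2 sabins.

1092.2 sabins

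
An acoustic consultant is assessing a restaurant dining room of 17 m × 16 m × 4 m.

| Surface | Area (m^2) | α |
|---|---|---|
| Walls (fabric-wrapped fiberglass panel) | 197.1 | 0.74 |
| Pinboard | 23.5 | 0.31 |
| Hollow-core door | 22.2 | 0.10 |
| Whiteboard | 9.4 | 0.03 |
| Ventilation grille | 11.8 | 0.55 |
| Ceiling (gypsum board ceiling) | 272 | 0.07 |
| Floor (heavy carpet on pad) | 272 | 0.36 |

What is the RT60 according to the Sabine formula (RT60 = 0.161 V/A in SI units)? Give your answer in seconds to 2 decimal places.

0.63 sec

Equivalent absorption area: A = 197.1·0.74 + 23.5·0.31 + 22.2·0.10 + 9.4·0.03 + 11.8·0.55 + 272·0.07 + 272·0.36 = 279.091 m^2.
Room volume: 1088 m³.
Sabine: RT60 = 0.161 × 1088 / 279.091 = 0.63 s.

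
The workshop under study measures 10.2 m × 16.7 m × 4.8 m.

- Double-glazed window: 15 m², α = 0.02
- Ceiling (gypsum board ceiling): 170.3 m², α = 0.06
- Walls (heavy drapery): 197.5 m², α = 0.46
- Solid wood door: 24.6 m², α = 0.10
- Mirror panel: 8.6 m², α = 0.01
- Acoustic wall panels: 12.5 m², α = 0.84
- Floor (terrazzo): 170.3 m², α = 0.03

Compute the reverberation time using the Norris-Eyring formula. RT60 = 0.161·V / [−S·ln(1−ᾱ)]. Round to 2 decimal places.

S = Σ Sᵢ = 598.8 m².
Absorption A = 15·0.02 + 170.3·0.06 + 197.5·0.46 + 24.6·0.10 + 8.6·0.01 + 12.5·0.84 + 170.3·0.03 = 119.523 sabins.
Mean coefficient ᾱ = A/S = 0.1996.
−S·ln(1−ᾱ) = −598.8 × ln(1 − 0.1996) = 133.319.
V = 10.2 × 16.7 × 4.8 = 817.632 m³.
RT60 = 0.161 × 817.632 / 133.319 = 0.99 s.

0.99 s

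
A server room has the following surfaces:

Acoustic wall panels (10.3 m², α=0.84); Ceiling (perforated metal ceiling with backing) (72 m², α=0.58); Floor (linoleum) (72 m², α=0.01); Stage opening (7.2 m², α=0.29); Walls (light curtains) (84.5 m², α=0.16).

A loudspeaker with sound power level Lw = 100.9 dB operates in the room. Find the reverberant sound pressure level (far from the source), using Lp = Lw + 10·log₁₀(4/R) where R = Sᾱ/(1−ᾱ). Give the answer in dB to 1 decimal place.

87.3 dB

A = 66.740 sabins; S = 246.0 m².
ᾱ = 66.740/246.0 = 0.2713; R = Sᾱ/(1−ᾱ) = 66.740/(1−0.2713) = 91.588 m².
Lp = 100.9 + 10·log₁₀(4/91.588) = 100.9 + (-13.60) = 87.3 dB.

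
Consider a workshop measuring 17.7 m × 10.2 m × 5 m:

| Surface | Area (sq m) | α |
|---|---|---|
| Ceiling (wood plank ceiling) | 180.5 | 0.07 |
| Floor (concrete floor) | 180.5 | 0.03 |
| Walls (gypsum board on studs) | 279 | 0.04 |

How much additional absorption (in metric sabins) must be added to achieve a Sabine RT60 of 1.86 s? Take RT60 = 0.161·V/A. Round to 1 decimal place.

48.9 sabins

Equivalent absorption area: A₁ = 180.5·0.07 + 180.5·0.03 + 279·0.04 = 29.210 sq m.
Target A₂ = 0.161·902.7/1.86 = 78.137 sabins (V = 902.7 m³).
Additional absorption ΔA = 78.137 − 29.210 = 48.9 sabins.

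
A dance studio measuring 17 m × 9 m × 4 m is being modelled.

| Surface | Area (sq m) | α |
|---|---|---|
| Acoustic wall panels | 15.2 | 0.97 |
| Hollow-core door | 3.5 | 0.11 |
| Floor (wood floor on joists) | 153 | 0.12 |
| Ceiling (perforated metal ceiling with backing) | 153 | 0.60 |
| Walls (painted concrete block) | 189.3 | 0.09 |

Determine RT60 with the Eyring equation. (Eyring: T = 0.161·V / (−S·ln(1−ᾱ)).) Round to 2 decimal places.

S = Σ Sᵢ = 514.0 sq m.
Absorption A = 15.2·0.97 + 3.5·0.11 + 153·0.12 + 153·0.60 + 189.3·0.09 = 142.326 sabins.
ᾱ = 142.326 / 514.0 = 0.2769.
−S·ln(1−ᾱ) = −514.0 × ln(1 − 0.2769) = 166.643.
V = 17 × 9 × 4 = 612 m³.
T = 0.161·V/[−S·ln(1−ᾱ)] = 0.161·612/166.643 = 0.59 s.

0.59 sec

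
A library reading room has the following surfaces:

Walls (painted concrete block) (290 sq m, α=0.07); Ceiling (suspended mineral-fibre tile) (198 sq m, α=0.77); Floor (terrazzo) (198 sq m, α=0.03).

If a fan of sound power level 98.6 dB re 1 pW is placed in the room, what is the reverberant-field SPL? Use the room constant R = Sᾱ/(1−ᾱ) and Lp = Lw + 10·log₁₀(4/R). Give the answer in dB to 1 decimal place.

80.8 dB

Σ(Sᵢαᵢ) = 290×0.07 + 198×0.77 + 198×0.03 = 178.700; total area S = 686.0 sq m.
ᾱ = 178.700/686.0 = 0.2605; R = Sᾱ/(1−ᾱ) = 178.700/(1−0.2605) = 241.650 sq m.
Lp = Lw + 10 log₁₀(4/R) = 98.6 -17.81 = 80.8 dB.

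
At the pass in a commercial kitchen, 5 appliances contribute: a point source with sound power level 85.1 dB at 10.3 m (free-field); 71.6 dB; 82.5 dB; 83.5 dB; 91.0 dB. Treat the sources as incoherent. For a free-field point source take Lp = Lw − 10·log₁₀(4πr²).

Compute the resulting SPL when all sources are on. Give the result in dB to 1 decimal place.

Source at 10.3 m: Lp = 85.1 − 10·log₁₀(4π·10.3²) = 85.1 − 10·log₁₀(1333.166) = 53.9 dB.
Σ 10^(Lᵢ/10) = 1.675e+09.
L_total = 10·log₁₀(1.675e+09) = 92.2 dB.

92.2 dB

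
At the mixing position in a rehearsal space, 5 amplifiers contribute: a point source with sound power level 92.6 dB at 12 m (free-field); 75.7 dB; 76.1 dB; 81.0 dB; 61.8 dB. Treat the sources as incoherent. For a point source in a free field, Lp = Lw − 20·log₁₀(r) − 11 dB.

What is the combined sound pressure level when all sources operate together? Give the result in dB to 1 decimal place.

83.1 dB

Source at 12 m: Lp = 92.6 − 20·log₁₀(12) − 11 = 60.0 dB.
Converting to relative power and adding: 10^(60.0/10) + 10^(75.7/10) + 10^(76.1/10) + 10^(81.0/10) + 10^(61.8/10) = 2.063e+08.
Back to dB: 10·log₁₀ Σ = 83.1 dB.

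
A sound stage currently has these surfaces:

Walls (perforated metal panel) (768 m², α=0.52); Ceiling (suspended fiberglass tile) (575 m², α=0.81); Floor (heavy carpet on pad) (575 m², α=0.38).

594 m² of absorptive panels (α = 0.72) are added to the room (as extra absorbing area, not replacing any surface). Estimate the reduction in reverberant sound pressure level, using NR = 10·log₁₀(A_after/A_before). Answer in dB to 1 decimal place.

Equivalent absorption area: A_before = 768×0.52 + 575×0.81 + 575×0.38 = 1083.610 m².
Added absorption = 594 × 0.72 = 427.680 sabins.
New total A_after = 1511.290 sabins.
NR = 10·log₁₀(1511.290/1083.610) = 1.4 dB.

1.4 dB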